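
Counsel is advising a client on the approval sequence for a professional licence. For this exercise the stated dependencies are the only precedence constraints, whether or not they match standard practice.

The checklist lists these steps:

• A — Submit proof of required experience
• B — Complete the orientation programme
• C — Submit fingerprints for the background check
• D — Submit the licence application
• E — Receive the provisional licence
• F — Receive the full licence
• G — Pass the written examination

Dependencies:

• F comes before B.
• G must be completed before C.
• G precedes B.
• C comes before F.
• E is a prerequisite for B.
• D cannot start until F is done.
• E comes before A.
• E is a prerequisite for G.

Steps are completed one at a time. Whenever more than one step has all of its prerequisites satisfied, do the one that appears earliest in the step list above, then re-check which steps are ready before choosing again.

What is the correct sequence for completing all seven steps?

Only E has no prerequisites, so it is first.
A and G are both available; A is listed earlier → A.
Next only G has its prerequisites met → G.
C needed G, now all done → C.
Next only F has its prerequisites met → F.
Now B and D have their prerequisites met. B is listed earlier, so B next.
D is the only step now ready → D.

E, A, G, C, F, B, D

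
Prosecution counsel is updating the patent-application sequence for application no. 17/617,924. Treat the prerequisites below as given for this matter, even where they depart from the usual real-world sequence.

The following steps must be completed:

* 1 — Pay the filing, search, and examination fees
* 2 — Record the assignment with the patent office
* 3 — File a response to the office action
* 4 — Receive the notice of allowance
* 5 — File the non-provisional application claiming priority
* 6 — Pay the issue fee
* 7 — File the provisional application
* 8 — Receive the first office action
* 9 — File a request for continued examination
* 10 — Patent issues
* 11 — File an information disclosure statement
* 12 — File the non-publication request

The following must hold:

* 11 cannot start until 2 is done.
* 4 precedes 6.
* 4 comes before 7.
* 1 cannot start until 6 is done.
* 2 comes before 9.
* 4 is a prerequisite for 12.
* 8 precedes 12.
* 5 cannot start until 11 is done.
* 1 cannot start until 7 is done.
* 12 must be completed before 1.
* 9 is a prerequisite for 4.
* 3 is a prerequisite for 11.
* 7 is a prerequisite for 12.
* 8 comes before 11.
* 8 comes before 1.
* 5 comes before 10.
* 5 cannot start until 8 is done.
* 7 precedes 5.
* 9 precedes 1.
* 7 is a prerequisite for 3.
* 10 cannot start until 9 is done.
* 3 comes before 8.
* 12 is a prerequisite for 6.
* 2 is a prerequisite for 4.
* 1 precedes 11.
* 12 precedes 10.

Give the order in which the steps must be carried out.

2 has no prerequisites → 2 first.
9 needed 2, now all done → 9.
That leaves 4 as the only ready step → 4.
7 is the only step now ready → 7.
3 needed 7, now all done → 3.
8 needed 3, now all done → 8.
12 needed 4, 7 and 8, now all done → 12.
6 needed 4 and 12, now all done → 6.
1 needed 6, 7, 8, 9 and 12, now all done → 1.
That leaves 11 as the only ready step → 11.
That leaves 5 as the only ready step → 5.
10 is the only step now ready → 10.

2 9 4 7 3 8 12 6 1 11 5 10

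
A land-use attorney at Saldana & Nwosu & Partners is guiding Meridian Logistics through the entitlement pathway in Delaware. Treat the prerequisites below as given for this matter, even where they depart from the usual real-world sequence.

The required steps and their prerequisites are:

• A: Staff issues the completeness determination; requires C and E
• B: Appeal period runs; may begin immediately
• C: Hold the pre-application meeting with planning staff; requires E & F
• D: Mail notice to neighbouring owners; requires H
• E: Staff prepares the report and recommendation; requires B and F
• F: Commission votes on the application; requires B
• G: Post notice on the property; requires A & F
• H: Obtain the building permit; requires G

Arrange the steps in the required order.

B, F, E, C, A, G, H, D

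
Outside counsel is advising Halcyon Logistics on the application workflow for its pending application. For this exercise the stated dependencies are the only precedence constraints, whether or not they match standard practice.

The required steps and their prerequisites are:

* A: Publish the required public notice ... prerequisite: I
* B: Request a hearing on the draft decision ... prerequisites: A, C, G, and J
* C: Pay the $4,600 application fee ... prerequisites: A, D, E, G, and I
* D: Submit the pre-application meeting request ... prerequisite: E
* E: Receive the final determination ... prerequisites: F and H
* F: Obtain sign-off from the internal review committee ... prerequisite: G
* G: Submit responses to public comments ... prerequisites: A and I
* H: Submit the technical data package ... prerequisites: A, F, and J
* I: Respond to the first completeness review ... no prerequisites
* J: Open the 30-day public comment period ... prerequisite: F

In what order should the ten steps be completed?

I, A, G, F, J, H, E, D, C, B

Only I has no prerequisites, so it is first.
A needed I, now all done → A.
Next only G has its prerequisites met → G.
Next only F has its prerequisites met → F.
That leaves J as the only ready step → J.
H needed A, F and J, now all done → H.
E needed F and H, now all done → E.
That leaves D as the only ready step → D.
C needed A, D, E, G and I, now all done → C.
Next only B has its prerequisites met → B.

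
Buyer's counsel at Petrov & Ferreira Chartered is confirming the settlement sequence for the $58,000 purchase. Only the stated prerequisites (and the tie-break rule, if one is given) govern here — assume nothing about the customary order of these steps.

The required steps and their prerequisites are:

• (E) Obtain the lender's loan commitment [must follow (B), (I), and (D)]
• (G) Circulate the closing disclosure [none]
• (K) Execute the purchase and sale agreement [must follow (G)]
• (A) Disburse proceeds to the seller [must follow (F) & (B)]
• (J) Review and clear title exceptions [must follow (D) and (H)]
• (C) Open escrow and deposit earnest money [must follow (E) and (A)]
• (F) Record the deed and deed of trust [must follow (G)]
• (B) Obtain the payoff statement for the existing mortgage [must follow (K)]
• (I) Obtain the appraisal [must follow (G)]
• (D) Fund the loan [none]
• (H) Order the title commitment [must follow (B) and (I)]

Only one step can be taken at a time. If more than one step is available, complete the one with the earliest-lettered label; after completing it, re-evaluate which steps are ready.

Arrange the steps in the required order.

(D) → (G) → (F) → (I) → (K) → (B) → (A) → (E) → (C) → (H) → (J)

Nothing is required for (D) and (G). (D) has the earlier label → (D) first.
That leaves (G) as the only ready step → (G).
Now (F), (I) and (K) have their prerequisites met. (F) has the earlier label, so (F) next.
Now (I) and (K) have their prerequisites met. (I) has the earlier label, so (I) next.
(K) needed (G), now all done → (K).
(B) is the only step now ready → (B).
(A), (E) and (H) are all available; (A) has the earlier label → (A).
Now (E) and (H) have their prerequisites met. (E) has the earlier label, so (E) next.
(C) now also ready, so the ready set is {(C), (H)}; (C) has the earlier label → (C).
Next only (H) has its prerequisites met → (H).
Next only (J) has its prerequisites met → (J).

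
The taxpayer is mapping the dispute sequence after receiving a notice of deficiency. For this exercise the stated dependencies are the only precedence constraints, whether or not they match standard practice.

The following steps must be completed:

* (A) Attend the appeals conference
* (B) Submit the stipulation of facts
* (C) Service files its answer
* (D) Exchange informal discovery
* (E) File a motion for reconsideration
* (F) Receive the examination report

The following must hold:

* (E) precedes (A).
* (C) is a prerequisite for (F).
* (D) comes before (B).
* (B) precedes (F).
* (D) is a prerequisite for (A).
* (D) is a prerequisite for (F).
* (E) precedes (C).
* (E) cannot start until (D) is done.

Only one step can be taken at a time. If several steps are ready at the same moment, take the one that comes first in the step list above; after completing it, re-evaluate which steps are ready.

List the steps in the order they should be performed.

(D), (B), (E), (A), (C), (F)

Only (D) has no prerequisites, so it is first.
(B) and (E) are both available; (B) is listed earlier → (B).
(E) is the only step now ready → (E).
Ready: (A) and (C). (A) is listed earlier → (A).
(C) needed (E), now all done → (C).
(F) is the only step now ready → (F).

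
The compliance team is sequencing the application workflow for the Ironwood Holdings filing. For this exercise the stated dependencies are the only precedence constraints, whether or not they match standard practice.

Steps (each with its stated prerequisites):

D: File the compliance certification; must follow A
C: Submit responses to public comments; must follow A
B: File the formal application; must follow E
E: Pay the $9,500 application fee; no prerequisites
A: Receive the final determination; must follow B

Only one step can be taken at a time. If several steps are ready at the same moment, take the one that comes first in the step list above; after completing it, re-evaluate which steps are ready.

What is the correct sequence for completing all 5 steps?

E B A D C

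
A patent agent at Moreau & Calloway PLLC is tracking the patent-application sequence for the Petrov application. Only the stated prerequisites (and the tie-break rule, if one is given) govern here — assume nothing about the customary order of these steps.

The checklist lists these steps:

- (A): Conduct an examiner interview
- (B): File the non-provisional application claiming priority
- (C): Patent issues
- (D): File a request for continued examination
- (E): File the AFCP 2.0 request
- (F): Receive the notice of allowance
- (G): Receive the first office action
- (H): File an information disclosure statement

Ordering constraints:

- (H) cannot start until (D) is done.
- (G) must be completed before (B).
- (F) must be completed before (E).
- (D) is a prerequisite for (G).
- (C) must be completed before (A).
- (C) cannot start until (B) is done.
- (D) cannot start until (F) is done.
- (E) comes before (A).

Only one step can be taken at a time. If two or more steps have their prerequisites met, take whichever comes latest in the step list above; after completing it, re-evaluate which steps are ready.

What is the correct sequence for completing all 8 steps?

(F) → (E) → (D) → (H) → (G) → (B) → (C) → (A)

(F) is the only step with nothing outstanding, so it goes first.
Ready: (E) and (D). (E) is listed later → (E).
Next only (D) has its prerequisites met → (D).
Ready: (H) and (G). (H) is listed later → (H).
That leaves (G) as the only ready step → (G).
(B) needed (G), now all done → (B).
(C) needed (B), now all done → (C).
That leaves (A) as the only ready step → (A).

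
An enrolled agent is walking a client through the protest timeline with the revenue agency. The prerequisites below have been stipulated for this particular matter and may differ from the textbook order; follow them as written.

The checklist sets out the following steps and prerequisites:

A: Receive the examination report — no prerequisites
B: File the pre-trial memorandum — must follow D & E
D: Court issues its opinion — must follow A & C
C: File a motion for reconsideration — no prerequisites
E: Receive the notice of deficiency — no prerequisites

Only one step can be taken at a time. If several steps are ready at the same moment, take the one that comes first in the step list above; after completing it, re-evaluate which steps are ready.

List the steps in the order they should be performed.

Nothing is required for A, C and E. A is listed earlier → A first.
Now C and E have their prerequisites met. C is listed earlier, so C next.
D and E are both available; D is listed earlier → D.
Next only E has its prerequisites met → E.
B needed D and E, now all done → B.

A → C → D → E → B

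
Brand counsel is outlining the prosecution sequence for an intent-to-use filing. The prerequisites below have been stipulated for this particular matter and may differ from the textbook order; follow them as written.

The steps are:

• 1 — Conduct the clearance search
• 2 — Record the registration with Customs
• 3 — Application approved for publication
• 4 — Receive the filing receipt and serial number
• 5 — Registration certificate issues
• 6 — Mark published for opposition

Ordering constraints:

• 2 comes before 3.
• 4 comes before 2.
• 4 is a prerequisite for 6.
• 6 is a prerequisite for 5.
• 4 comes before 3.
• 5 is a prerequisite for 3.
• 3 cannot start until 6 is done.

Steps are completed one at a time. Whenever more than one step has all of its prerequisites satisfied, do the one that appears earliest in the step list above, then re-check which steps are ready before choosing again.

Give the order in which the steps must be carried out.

Nothing is required for 1 and 4. 1 is listed earlier → 1 first.
4 is the only step now ready → 4.
Ready: 2 and 6. 2 is listed earlier → 2.
6 needed 4, now all done → 6.
5 is the only step now ready → 5.
3 needed 2, 4, 5 and 6, now all done → 3.

1, 4, 2, 6, 5, 3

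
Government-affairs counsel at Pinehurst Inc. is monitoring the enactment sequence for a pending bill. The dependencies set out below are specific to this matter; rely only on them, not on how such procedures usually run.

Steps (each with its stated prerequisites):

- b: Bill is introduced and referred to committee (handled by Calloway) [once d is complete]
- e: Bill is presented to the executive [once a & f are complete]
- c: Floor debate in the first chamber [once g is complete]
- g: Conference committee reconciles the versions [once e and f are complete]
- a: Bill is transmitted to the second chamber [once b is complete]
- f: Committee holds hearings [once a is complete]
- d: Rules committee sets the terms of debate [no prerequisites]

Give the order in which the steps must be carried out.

d is the only step with nothing outstanding, so it goes first.
Next only b has its prerequisites met → b.
That leaves a as the only ready step → a.
f is the only step now ready → f.
e needed a and f, now all done → e.
g needed e and f, now all done → g.
That leaves c as the only ready step → c.

d, b, a, f, e, g, c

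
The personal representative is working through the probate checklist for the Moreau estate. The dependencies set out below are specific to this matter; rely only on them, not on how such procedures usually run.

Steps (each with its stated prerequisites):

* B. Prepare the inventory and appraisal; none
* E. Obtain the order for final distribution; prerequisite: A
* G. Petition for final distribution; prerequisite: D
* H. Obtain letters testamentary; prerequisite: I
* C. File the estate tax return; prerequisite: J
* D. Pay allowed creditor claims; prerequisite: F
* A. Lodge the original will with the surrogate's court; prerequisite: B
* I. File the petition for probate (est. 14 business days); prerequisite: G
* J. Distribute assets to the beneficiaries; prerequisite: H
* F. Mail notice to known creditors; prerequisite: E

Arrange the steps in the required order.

B is the only step with nothing outstanding, so it goes first.
Next only A has its prerequisites met → A.
E needed A, now all done → E.
F needed E, now all done → F.
Next only D has its prerequisites met → D.
G needed D, now all done → G.
That leaves I as the only ready step → I.
Next only H has its prerequisites met → H.
That leaves J as the only ready step → J.
C is the only step now ready → C.

B A E F D G I H J C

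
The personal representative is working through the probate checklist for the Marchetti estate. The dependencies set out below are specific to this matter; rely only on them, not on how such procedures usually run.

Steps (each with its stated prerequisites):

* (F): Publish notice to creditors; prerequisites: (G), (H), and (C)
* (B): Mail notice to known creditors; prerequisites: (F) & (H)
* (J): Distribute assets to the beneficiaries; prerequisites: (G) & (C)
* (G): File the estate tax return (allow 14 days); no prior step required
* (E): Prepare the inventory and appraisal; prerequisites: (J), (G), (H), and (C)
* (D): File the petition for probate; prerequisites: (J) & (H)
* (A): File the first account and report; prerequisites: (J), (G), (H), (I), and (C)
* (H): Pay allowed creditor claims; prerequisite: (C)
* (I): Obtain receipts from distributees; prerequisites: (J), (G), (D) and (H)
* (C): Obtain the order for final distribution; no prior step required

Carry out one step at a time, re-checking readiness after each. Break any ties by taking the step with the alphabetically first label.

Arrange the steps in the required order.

(C) → (G) → (H) → (F) → (B) → (J) → (D) → (E) → (I) → (A)

Nothing is required for (C) and (G). (C) has the earlier label → (C) first.
Ready: (G) and (H). (G) has the earlier label → (G).
(J) now also ready, so the ready set is {(H), (J)}; (H) has the earlier label → (H).
(F) now also ready, so the ready set is {(F), (J)}; (F) has the earlier label → (F).
(B) now also ready, so the ready set is {(B), (J)}; (B) has the earlier label → (B).
(J) needed (C) and (G), now all done → (J).
Ready: (D) and (E). (D) has the earlier label → (D).
Ready: (E) and (I). (E) has the earlier label → (E).
That leaves (I) as the only ready step → (I).
(A) needed (C), (G), (H), (I) and (J), now all done → (A).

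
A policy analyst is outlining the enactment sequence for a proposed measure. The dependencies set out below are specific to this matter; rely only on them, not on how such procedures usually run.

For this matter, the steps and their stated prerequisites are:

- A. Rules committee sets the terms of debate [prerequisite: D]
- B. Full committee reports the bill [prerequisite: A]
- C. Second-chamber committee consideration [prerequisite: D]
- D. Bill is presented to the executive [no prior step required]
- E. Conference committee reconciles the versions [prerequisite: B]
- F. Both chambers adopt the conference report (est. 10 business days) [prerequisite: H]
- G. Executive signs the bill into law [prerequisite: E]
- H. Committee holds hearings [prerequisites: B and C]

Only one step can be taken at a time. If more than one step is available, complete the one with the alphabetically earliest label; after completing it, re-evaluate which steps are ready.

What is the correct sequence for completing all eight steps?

D, A, B, C, E, G, H, F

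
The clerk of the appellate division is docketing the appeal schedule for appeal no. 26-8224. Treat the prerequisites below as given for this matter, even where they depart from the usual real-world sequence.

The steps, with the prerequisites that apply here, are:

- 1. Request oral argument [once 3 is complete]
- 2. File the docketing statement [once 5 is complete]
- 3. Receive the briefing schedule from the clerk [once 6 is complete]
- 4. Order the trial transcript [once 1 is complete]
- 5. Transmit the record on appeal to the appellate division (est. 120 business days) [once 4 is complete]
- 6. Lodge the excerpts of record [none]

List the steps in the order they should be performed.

6 has no prerequisites → 6 first.
3 needed 6, now all done → 3.
1 is the only step now ready → 1.
That leaves 4 as the only ready step → 4.
5 is the only step now ready → 5.
Next only 2 has its prerequisites met → 2.

6 3 1 4 5 2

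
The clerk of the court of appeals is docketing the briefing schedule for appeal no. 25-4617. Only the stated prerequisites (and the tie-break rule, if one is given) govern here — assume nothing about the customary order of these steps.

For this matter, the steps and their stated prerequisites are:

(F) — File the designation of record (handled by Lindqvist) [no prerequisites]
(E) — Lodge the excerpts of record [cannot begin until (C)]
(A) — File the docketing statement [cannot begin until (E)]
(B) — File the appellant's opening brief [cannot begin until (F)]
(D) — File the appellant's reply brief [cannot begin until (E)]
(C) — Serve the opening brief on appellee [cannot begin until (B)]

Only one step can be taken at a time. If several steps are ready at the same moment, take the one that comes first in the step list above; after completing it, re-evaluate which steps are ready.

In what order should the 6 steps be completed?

(F) is the only step with nothing outstanding, so it goes first.
(B) needed (F), now all done → (B).
Next only (C) has its prerequisites met → (C).
(E) needed (C), now all done → (E).
Ready: (A) and (D). (A) is listed earlier → (A).
(D) is the only step now ready → (D).

(F), (B), (C), (E), (A), (D)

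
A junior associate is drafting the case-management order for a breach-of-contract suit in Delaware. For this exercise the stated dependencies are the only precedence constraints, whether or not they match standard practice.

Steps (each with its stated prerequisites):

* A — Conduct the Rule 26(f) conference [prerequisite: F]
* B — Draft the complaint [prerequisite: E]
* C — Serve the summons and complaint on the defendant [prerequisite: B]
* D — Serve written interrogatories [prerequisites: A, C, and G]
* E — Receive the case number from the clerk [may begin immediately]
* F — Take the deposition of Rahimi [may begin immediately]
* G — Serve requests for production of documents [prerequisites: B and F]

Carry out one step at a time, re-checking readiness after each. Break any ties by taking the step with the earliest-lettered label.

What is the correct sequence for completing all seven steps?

E and F have no prerequisites; E has the earlier label, so E is first.
B now also ready, so the ready set is {B, F}; B has the earlier label → B.
C and F are both available; C has the earlier label → C.
Next only F has its prerequisites met → F.
A and G are both available; A has the earlier label → A.
Next only G has its prerequisites met → G.
Next only D has its prerequisites met → D.

E B C F A G D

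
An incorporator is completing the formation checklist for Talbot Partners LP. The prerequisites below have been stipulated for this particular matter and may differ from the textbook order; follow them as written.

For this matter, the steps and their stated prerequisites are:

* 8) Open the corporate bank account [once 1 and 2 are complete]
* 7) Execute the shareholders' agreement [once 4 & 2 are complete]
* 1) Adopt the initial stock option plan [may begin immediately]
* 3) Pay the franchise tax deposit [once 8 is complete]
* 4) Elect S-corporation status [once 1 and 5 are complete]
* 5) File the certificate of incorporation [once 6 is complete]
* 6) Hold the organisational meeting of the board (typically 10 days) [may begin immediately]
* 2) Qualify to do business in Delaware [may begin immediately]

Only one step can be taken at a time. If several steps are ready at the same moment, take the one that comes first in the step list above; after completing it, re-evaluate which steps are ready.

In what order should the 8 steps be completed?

1, 6, 5, 4, 2, 8, 7, 3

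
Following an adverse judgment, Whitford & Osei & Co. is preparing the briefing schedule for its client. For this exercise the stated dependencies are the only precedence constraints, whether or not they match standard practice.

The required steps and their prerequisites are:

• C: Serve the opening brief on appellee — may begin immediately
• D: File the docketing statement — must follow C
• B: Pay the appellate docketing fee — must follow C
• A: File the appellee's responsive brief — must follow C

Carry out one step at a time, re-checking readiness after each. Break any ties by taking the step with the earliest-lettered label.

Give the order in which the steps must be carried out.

C is the only step with nothing outstanding, so it goes first.
Ready: A, B and D. A has the earlier label → A.
Ready: B and D. B has the earlier label → B.
Next only D has its prerequisites met → D.

C A B D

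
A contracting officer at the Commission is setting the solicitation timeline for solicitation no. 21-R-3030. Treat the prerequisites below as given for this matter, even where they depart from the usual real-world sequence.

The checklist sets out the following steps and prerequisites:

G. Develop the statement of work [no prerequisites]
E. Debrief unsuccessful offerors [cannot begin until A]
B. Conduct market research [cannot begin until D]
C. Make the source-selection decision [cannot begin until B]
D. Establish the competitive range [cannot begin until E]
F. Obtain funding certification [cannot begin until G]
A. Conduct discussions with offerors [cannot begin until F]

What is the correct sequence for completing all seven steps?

G is the only step with nothing outstanding, so it goes first.
Next only F has its prerequisites met → F.
Next only A has its prerequisites met → A.
E needed A, now all done → E.
That leaves D as the only ready step → D.
That leaves B as the only ready step → B.
Next only C has its prerequisites met → C.

G → F → A → E → D → B → C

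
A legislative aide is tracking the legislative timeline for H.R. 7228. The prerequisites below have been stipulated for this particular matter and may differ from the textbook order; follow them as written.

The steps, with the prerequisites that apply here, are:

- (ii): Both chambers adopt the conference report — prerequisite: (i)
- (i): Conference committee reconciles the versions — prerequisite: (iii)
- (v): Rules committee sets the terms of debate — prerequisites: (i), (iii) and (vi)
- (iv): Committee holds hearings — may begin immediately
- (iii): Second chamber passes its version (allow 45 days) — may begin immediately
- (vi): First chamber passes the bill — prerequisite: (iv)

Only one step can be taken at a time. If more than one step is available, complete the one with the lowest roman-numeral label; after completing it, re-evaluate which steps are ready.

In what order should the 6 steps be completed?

(iii), (i), (ii), (iv), (vi), (v)

Nothing is required for (iii) and (iv). (iii) has the earlier label → (iii) first.
(i) now also ready, so the ready set is {(i), (iv)}; (i) has the earlier label → (i).
(ii) now also ready, so the ready set is {(ii), (iv)}; (ii) has the earlier label → (ii).
(iv) is the only step now ready → (iv).
Next only (vi) has its prerequisites met → (vi).
(v) is the only step now ready → (v).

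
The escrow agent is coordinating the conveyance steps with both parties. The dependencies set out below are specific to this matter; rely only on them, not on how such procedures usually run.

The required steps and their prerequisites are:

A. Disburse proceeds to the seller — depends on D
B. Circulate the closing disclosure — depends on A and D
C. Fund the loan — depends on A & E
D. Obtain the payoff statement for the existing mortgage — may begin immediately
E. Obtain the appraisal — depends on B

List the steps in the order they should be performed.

D, A, B, E, C

D is the only step with nothing outstanding, so it goes first.
That leaves A as the only ready step → A.
That leaves B as the only ready step → B.
That leaves E as the only ready step → E.
C needed A and E, now all done → C.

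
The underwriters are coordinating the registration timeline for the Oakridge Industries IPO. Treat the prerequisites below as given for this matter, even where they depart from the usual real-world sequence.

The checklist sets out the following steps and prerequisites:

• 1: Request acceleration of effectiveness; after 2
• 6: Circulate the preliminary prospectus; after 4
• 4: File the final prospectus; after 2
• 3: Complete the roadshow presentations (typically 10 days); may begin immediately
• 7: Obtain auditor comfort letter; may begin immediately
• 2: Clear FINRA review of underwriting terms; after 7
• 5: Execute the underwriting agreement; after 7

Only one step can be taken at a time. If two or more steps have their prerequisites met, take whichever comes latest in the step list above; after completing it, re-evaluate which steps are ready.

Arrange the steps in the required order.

7 and 3 have no prerequisites; 7 is listed later, so 7 is first.
5 and 2 now also ready, so the ready set is {5, 2, 3}; 5 is listed later → 5.
Ready: 2 and 3. 2 is listed later → 2.
Ready: 3, 4 and 1. 3 is listed later → 3.
Now 4 and 1 have their prerequisites met. 4 is listed later, so 4 next.
Now 6 and 1 have their prerequisites met. 6 is listed later, so 6 next.
1 needed 2, now all done → 1.

7 5 2 3 4 6 1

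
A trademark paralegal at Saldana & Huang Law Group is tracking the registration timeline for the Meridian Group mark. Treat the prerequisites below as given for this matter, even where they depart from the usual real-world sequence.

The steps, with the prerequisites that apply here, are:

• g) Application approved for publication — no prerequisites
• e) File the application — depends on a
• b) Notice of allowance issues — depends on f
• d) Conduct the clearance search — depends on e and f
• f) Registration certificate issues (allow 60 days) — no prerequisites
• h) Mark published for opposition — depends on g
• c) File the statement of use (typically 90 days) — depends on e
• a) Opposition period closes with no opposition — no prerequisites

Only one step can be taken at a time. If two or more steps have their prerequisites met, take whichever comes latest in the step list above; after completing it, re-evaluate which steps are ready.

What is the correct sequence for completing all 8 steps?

a f b e c d g h

a, f and g have no prerequisites; a is listed later, so a is first.
Ready: f, e and g. f is listed later → f.
b, e and g are all available; b is listed later → b.
e and g are both available; e is listed later → e.
Now c, d and g have their prerequisites met. c is listed later, so c next.
d and g are both available; d is listed later → d.
g is the only step now ready → g.
h is the only step now ready → h.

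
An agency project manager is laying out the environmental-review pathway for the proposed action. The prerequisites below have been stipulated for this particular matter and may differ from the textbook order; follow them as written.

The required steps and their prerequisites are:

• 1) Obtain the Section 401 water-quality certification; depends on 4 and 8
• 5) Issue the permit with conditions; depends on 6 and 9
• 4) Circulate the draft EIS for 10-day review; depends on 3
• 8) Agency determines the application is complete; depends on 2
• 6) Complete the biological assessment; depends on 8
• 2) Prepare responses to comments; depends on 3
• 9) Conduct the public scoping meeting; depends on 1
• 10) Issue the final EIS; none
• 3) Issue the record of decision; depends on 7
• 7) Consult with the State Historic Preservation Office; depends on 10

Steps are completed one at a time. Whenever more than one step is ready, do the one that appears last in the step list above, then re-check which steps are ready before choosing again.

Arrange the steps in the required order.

10, 7, 3, 2, 8, 6, 4, 1, 9, 5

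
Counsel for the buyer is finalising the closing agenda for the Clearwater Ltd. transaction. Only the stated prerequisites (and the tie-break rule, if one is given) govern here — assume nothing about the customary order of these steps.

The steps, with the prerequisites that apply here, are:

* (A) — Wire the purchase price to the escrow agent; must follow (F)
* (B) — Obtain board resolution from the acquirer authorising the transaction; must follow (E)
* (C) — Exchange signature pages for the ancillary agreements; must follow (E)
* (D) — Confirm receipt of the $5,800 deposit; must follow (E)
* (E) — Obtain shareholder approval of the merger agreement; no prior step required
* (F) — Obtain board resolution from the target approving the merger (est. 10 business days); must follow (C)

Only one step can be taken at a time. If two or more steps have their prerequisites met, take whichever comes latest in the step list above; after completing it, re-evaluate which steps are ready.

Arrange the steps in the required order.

(E) (D) (C) (F) (B) (A)

(E) has no prerequisites → (E) first.
Now (D), (C) and (B) have their prerequisites met. (D) is listed later, so (D) next.
Ready: (C) and (B). (C) is listed later → (C).
(F) now also ready, so the ready set is {(F), (B)}; (F) is listed later → (F).
(B) and (A) are both available; (B) is listed later → (B).
Next only (A) has its prerequisites met → (A).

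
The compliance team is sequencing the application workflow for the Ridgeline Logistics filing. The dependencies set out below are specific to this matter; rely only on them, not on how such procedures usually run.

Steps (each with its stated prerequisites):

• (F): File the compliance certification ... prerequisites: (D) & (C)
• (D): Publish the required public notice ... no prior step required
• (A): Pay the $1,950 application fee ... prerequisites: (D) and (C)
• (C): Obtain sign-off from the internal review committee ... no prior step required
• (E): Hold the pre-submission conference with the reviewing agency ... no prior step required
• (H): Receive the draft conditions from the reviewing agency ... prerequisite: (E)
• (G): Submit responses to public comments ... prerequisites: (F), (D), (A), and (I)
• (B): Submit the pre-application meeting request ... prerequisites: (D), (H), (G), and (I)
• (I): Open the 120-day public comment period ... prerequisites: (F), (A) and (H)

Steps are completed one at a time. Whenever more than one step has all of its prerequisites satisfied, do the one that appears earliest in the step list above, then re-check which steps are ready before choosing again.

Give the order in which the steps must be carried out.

(D) (C) (F) (A) (E) (H) (I) (G) (B)

Nothing is required for (D), (C) and (E). (D) is listed earlier → (D) first.
Ready: (C) and (E). (C) is listed earlier → (C).
Now (F), (A) and (E) have their prerequisites met. (F) is listed earlier, so (F) next.
Now (A) and (E) have their prerequisites met. (A) is listed earlier, so (A) next.
(E) is the only step now ready → (E).
(H) is the only step now ready → (H).
(I) is the only step now ready → (I).
(G) is the only step now ready → (G).
Next only (B) has its prerequisites met → (B).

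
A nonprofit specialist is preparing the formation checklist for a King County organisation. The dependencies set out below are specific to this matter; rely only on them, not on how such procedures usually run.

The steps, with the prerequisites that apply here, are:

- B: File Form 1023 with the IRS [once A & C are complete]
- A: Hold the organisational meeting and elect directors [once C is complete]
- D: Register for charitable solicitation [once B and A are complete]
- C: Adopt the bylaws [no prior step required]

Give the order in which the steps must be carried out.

C → A → B → D

C has no prerequisites → C first.
A is the only step now ready → A.
B needed A and C, now all done → B.
D is the only step now ready → D.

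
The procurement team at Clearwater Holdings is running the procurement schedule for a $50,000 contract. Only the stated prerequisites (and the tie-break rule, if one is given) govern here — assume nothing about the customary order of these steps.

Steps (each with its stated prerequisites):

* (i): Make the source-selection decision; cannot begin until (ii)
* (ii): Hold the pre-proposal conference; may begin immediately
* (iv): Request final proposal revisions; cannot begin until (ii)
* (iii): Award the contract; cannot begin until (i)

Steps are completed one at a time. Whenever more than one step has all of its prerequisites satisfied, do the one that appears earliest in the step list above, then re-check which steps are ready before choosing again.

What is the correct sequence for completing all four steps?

(ii), (i), (iv), (iii)

Only (ii) has no prerequisites, so it is first.
Now (i) and (iv) have their prerequisites met. (i) is listed earlier, so (i) next.
(iii) now also ready, so the ready set is {(iv), (iii)}; (iv) is listed earlier → (iv).
That leaves (iii) as the only ready step → (iii).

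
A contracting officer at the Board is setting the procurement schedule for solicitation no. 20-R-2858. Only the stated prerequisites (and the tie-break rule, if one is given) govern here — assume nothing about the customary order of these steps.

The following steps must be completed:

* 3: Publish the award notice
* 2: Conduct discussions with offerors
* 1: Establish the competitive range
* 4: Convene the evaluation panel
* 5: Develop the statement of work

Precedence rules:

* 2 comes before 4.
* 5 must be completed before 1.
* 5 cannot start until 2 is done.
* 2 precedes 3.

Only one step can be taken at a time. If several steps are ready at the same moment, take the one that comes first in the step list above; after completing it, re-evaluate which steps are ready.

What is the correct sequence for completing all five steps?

2 3 4 5 1

2 has no prerequisites → 2 first.
Ready: 3, 4 and 5. 3 is listed earlier → 3.
4 and 5 are both available; 4 is listed earlier → 4.
Next only 5 has its prerequisites met → 5.
1 is the only step now ready → 1.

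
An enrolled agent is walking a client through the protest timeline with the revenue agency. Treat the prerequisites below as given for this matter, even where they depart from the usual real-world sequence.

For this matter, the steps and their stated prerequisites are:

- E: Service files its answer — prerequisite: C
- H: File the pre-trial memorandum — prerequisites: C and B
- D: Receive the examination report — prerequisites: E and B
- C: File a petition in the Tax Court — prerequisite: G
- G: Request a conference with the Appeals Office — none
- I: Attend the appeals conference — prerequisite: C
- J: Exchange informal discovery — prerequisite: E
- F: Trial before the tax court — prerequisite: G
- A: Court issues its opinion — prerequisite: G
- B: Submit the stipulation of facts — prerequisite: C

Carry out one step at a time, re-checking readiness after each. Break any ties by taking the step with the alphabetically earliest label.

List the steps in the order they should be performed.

Only G has no prerequisites, so it is first.
Ready: A, C and F. A has the earlier label → A.
C and F are both available; C has the earlier label → C.
B, E and I now also ready, so the ready set is {B, E, F, I}; B has the earlier label → B.
Now E, F, H and I have their prerequisites met. E has the earlier label, so E next.
Now D, F, H, I and J have their prerequisites met. D has the earlier label, so D next.
Now F, H, I and J have their prerequisites met. F has the earlier label, so F next.
Ready: H, I and J. H has the earlier label → H.
Now I and J have their prerequisites met. I has the earlier label, so I next.
That leaves J as the only ready step → J.

G, A, C, B, E, D, F, H, I, J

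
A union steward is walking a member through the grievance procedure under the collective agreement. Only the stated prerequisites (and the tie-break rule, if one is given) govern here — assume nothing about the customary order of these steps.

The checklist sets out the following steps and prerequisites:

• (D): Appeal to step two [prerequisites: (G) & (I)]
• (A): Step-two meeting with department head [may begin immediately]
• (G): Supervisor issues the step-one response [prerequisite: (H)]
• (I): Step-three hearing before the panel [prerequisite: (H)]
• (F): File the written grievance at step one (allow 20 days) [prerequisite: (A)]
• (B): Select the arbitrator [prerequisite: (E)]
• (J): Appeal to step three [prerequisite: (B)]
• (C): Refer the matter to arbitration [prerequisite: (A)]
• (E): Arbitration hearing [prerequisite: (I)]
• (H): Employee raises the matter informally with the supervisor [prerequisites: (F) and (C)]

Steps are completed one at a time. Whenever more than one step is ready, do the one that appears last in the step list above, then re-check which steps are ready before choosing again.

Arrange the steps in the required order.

(A) → (C) → (F) → (H) → (I) → (E) → (B) → (J) → (G) → (D)

Only (A) has no prerequisites, so it is first.
Ready: (C) and (F). (C) is listed later → (C).
Next only (F) has its prerequisites met → (F).
(H) needed (C) and (F), now all done → (H).
Now (I) and (G) have their prerequisites met. (I) is listed later, so (I) next.
(E) now also ready, so the ready set is {(E), (G)}; (E) is listed later → (E).
Now (B) and (G) have their prerequisites met. (B) is listed later, so (B) next.
(J) now also ready, so the ready set is {(J), (G)}; (J) is listed later → (J).
(G) needed (H), now all done → (G).
(D) is the only step now ready → (D).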